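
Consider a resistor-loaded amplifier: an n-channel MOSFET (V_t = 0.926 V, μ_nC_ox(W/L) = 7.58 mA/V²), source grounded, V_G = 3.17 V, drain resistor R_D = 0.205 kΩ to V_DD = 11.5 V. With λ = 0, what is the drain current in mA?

V_GS = V_G = 3.17 V, so V_ov = 3.17 − 0.926 = 2.24 V.
Assume saturation: I_D = ½ k_n V_ov² = 0.5 × 7.58 × 2.24² = 19.1 mA, giving V_DS = V_DD − I_D R_D = 11.5 − 19.1 × 0.205 = 7.59 V.
V_DS = 7.59 V ≥ V_ov = 2.24 V, confirming saturation.

I_D = 19.1 mA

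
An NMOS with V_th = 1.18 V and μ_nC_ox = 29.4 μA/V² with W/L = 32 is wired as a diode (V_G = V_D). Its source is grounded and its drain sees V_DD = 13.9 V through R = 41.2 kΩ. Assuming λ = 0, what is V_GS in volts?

With gate tied to drain, V_GS = V_DS ≥ V_GS − V_th, so the device is in saturation.
k_n = μ_nC_ox · (W/L) = 0.9408 mA/V².
KCL at the drain: ½ k_n (V_GS − V_th)² = (V_DD − V_GS)/R.
Let x = V_GS − 1.18. Then 19.4 x² + x − 12.72 = 0, giving x = 0.785 V (positive root), so V_GS = 1.96 V.
I_D = (V_DD − V_GS)/R = (13.9 − 1.96) / 41.2 = 0.29 mA.

V_GS = 1.96 V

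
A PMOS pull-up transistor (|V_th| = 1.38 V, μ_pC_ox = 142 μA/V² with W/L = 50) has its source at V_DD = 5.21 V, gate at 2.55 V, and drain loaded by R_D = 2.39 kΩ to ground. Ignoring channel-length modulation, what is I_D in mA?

I_D = 2.07 mA

V_SG = V_DD − V_G = 5.21 − 2.55 = 2.66 V, so V_ov = 2.66 − 1.38 = 1.28 V.
k_p = μ_pC_ox · (W/L) = 7.1 mA/V².
Assume saturation: I_D = ½ k_p V_ov² = 0.5 × 7.1 × 1.28² = 5.82 mA, giving V_SD = V_DD − I_D R_D = 5.21 − 5.82 × 2.39 = -8.69 V.
But -8.69 V < V_ov = 1.28 V, so the device is actually in triode.
In triode I_D = k_p[V_ov V_SD − ½ V_SD²] and I_D = (V_DD − V_SD)/R_D. Equating: 8.48 V_SD² − 22.72 V_SD + 5.21 = 0, giving V_SD = 0.253 V (the root below V_ov).
I_D = (5.21 − 0.253) / 2.39 = 2.07 mA.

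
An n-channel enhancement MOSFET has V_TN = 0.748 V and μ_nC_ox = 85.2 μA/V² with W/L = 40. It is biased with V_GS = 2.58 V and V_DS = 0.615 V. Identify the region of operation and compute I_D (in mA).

k_n = μ_nC_ox · (W/L) = 3.408 mA/V².
V_ov = V_GS − V_TN = 2.58 − 0.748 = 1.83 V.
Since V_DS = 0.615 V < V_ov = 1.83 V, the device is in the triode region.
I_D = k_n [V_ov · V_DS − ½ V_DS²] = 3.408 × [1.83 × 0.615 − 0.5 × 0.615²] = 3.2 mA.

Triode; I_D = 3.20 mA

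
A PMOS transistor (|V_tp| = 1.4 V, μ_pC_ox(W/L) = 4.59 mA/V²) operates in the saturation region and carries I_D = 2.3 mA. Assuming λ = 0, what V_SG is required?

V_SG = 2.40 V

In saturation I_D = ½ k_p (V_SG − |V_tp|)², so V_SG − |V_tp| = √(2 I_D / k_p) = √(2 × 2.3 / 4.59) = 1 V.
V_SG = 1.4 + 1 = 2.4 V.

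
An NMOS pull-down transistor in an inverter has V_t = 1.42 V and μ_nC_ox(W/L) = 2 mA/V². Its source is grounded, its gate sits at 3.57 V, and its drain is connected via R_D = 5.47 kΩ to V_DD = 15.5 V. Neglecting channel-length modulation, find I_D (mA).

I_D = 2.69 mA

V_GS = V_G = 3.57 V, so V_ov = 3.57 − 1.42 = 2.15 V.
Assume saturation: I_D = ½ k_n V_ov² = 0.5 × 2 × 2.15² = 4.62 mA, giving V_DS = V_DD − I_D R_D = 15.5 − 4.62 × 5.47 = -9.79 V.
But -9.79 V < V_ov = 2.15 V, so the device is actually in triode.
In triode I_D = k_n[V_ov V_DS − ½ V_DS²] and I_D = (V_DD − V_DS)/R_D. Equating: 5.47 V_DS² − 24.52 V_DS + 15.5 = 0, giving V_DS = 0.761 V (the root below V_ov).
I_D = (15.5 − 0.761) / 5.47 = 2.69 mA.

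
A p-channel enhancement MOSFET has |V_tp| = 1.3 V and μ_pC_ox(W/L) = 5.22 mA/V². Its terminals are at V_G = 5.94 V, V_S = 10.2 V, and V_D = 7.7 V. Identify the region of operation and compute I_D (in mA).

V_SG = V_S − V_G = 10.2 − 5.94 = 4.26 V; V_SD = V_S − V_D = 10.2 − 7.7 = 2.5 V.
V_ov = V_SG − |V_tp| = 4.26 − 1.3 = 2.96 V.
Since V_SD = 2.5 V < V_ov = 2.96 V, the device is in the triode region.
I_D = k_p [V_ov · V_SD − ½ V_SD²] = 5.22 × [2.96 × 2.5 − 0.5 × 2.5²] = 22.3 mA.

Triode; I_D = 22.3 mA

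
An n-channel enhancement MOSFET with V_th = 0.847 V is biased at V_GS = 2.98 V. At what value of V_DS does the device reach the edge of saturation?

The boundary between triode and saturation is V_DS = V_GS − V_th = V_ov.
V_ov = 2.98 − 0.847 = 2.13 V.

V_DS,sat = 2.13 V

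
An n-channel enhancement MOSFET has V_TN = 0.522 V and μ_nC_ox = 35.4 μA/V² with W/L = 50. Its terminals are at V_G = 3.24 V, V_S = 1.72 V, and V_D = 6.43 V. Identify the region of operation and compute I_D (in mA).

V_GS = V_G − V_S = 3.24 − 1.72 = 1.52 V; V_DS = V_D − V_S = 6.43 − 1.72 = 4.71 V.
k_n = μ_nC_ox · (W/L) = 1.77 mA/V².
V_ov = V_GS − V_TN = 1.52 − 0.522 = 0.998 V.
Since V_DS = 4.71 V ≥ V_ov = 0.998 V, the device is in saturation.
I_D = ½ k_n V_ov² = 0.5 × 1.77 × 0.998² = 0.881 mA.

Saturation; I_D = 0.881 mA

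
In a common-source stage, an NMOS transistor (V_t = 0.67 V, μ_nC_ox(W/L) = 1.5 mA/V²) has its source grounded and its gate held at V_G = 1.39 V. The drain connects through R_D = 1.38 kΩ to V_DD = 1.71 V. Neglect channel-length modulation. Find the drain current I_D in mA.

V_GS = V_G = 1.39 V, so V_ov = 1.39 − 0.67 = 0.72 V.
Assume saturation: I_D = ½ k_n V_ov² = 0.5 × 1.5 × 0.72² = 0.389 mA, giving V_DS = V_DD − I_D R_D = 1.71 − 0.389 × 1.38 = 1.17 V.
V_DS = 1.17 V ≥ V_ov = 0.72 V, confirming saturation.

I_D = 0.389 mA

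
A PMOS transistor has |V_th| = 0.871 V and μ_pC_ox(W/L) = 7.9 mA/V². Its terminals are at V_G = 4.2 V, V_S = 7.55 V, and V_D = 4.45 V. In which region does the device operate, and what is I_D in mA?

V_SG = V_S − V_G = 7.55 − 4.2 = 3.35 V; V_SD = V_S − V_D = 7.55 − 4.45 = 3.1 V.
V_ov = V_SG − |V_th| = 3.35 − 0.871 = 2.48 V.
Since V_SD = 3.1 V ≥ V_ov = 2.48 V, the device is in saturation.
I_D = ½ k_p V_ov² = 0.5 × 7.9 × 2.48² = 24.3 mA.

Saturation; I_D = 24.3 mA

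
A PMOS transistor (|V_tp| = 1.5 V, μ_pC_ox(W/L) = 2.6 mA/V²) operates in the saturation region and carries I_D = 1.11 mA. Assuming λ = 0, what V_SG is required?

V_SG = 2.42 V

In saturation I_D = ½ k_p (V_SG − |V_tp|)², so V_SG − |V_tp| = √(2 I_D / k_p) = √(2 × 1.11 / 2.6) = 0.924 V.
V_SG = 1.5 + 0.924 = 2.42 V.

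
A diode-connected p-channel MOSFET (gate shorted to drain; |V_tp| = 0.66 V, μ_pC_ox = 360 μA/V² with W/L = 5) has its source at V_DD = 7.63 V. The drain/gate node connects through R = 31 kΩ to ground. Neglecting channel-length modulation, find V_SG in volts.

With gate tied to drain, V_SG = V_SD ≥ V_SG − |V_tp|, so the device is in saturation.
k_p = μ_pC_ox · (W/L) = 1.8 mA/V².
KCL at the drain: ½ k_p (V_SG − |V_tp|)² = (V_DD − V_SG)/R.
Let x = V_SG − 0.66. Then 27.9 x² + x − 6.97 = 0, giving x = 0.482 V (positive root), so V_SG = 1.14 V.
I_D = (V_DD − V_SG)/R = (7.63 − 1.14) / 31 = 0.209 mA.

V_SG = 1.14 V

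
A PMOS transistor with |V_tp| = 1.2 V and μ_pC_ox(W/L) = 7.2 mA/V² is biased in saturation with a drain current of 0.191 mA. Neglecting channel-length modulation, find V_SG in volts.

In saturation I_D = ½ k_p (V_SG − |V_tp|)², so V_SG − |V_tp| = √(2 I_D / k_p) = √(2 × 0.191 / 7.2) = 0.23 V.
V_SG = 1.2 + 0.23 = 1.43 V.

V_SG = 1.43 V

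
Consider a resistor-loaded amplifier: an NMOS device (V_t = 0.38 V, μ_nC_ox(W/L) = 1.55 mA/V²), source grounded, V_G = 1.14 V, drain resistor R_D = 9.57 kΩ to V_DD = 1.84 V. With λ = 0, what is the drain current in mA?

V_GS = V_G = 1.14 V, so V_ov = 1.14 − 0.38 = 0.76 V.
Assume saturation: I_D = ½ k_n V_ov² = 0.5 × 1.55 × 0.76² = 0.448 mA, giving V_DS = V_DD − I_D R_D = 1.84 − 0.448 × 9.57 = -2.44 V.
But -2.44 V < V_ov = 0.76 V, so the device is actually in triode.
In triode I_D = k_n[V_ov V_DS − ½ V_DS²] and I_D = (V_DD − V_DS)/R_D. Equating: 7.42 V_DS² − 12.27 V_DS + 1.84 = 0, giving V_DS = 0.167 V (the root below V_ov).
I_D = (1.84 − 0.167) / 9.57 = 0.175 mA.

I_D = 0.175 mA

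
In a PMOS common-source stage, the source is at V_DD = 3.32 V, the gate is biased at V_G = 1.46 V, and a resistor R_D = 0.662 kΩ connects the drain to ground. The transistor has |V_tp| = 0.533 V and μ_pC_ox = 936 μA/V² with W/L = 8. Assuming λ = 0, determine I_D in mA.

I_D = 4.21 mA

V_SG = V_DD − V_G = 3.32 − 1.46 = 1.86 V, so V_ov = 1.86 − 0.533 = 1.33 V.
k_p = μ_pC_ox · (W/L) = 7.488 mA/V².
Assume saturation: I_D = ½ k_p V_ov² = 0.5 × 7.488 × 1.33² = 6.59 mA, giving V_SD = V_DD − I_D R_D = 3.32 − 6.59 × 0.662 = -1.04 V.
But -1.04 V < V_ov = 1.33 V, so the device is actually in triode.
In triode I_D = k_p[V_ov V_SD − ½ V_SD²] and I_D = (V_DD − V_SD)/R_D. Equating: 2.48 V_SD² − 7.578 V_SD + 3.32 = 0, giving V_SD = 0.53 V (the root below V_ov).
I_D = (3.32 − 0.53) / 0.662 = 4.21 mA.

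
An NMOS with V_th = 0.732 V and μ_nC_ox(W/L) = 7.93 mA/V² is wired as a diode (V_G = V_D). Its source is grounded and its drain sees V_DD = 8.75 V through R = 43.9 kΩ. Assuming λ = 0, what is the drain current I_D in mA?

I_D = 0.178 mA

With gate tied to drain, V_GS = V_DS ≥ V_GS − V_th, so the device is in saturation.
KCL at the drain: ½ k_n (V_GS − V_th)² = (V_DD − V_GS)/R.
Let x = V_GS − 0.732. Then 174 x² + x − 8.018 = 0, giving x = 0.212 V (positive root), so V_GS = 0.944 V.
I_D = (V_DD − V_GS)/R = (8.75 − 0.944) / 43.9 = 0.178 mA.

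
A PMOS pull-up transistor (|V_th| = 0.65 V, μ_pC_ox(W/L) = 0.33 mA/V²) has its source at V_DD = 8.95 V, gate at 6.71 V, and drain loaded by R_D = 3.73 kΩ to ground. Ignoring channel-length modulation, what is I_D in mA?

I_D = 0.417 mA

V_SG = V_DD − V_G = 8.95 − 6.71 = 2.24 V, so V_ov = 2.24 − 0.65 = 1.59 V.
Assume saturation: I_D = ½ k_p V_ov² = 0.5 × 0.33 × 1.59² = 0.417 mA, giving V_SD = V_DD − I_D R_D = 8.95 − 0.417 × 3.73 = 7.39 V.
V_SD = 7.39 V ≥ V_ov = 1.59 V, confirming saturation.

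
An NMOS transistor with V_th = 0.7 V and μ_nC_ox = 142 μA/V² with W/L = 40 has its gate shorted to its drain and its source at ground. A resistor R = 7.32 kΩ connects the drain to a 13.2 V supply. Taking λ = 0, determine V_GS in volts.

V_GS = 1.45 V

With gate tied to drain, V_GS = V_DS ≥ V_GS − V_th, so the device is in saturation.
k_n = μ_nC_ox · (W/L) = 5.68 mA/V².
KCL at the drain: ½ k_n (V_GS − V_th)² = (V_DD − V_GS)/R.
Let x = V_GS − 0.7. Then 20.8 x² + x − 12.5 = 0, giving x = 0.752 V (positive root), so V_GS = 1.45 V.
I_D = (V_DD − V_GS)/R = (13.2 − 1.45) / 7.32 = 1.6 mA.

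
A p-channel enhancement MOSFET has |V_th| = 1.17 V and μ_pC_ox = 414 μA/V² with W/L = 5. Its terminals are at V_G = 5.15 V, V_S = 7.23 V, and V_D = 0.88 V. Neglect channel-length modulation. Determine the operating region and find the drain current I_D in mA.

V_SG = V_S − V_G = 7.23 − 5.15 = 2.08 V; V_SD = V_S − V_D = 7.23 − 0.88 = 6.35 V.
k_p = μ_pC_ox · (W/L) = 2.07 mA/V².
V_ov = V_SG − |V_th| = 2.08 − 1.17 = 0.91 V.
Since V_SD = 6.35 V ≥ V_ov = 0.91 V, the device is in saturation.
I_D = ½ k_p V_ov² = 0.5 × 2.07 × 0.91² = 0.857 mA.

Saturation; I_D = 0.857 mA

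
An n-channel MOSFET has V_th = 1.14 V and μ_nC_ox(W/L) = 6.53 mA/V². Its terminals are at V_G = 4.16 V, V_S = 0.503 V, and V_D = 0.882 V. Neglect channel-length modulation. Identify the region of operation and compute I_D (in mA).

V_GS = V_G − V_S = 4.16 − 0.503 = 3.66 V; V_DS = V_D − V_S = 0.882 − 0.503 = 0.379 V.
V_ov = V_GS − V_th = 3.66 − 1.14 = 2.52 V.
Since V_DS = 0.379 V < V_ov = 2.52 V, the device is in the triode region.
I_D = k_n [V_ov · V_DS − ½ V_DS²] = 6.53 × [2.52 × 0.379 − 0.5 × 0.379²] = 5.76 mA.

Triode; I_D = 5.76 mA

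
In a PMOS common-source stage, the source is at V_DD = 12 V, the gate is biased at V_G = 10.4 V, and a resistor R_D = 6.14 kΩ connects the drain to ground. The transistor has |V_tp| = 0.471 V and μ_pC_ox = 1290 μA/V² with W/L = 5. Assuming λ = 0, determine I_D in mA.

I_D = 1.91 mA

V_SG = V_DD − V_G = 12 − 10.4 = 1.6 V, so V_ov = 1.6 − 0.471 = 1.13 V.
k_p = μ_pC_ox · (W/L) = 6.45 mA/V².
Assume saturation: I_D = ½ k_p V_ov² = 0.5 × 6.45 × 1.13² = 4.11 mA, giving V_SD = V_DD − I_D R_D = 12 − 4.11 × 6.14 = -13.2 V.
But -13.2 V < V_ov = 1.13 V, so the device is actually in triode.
In triode I_D = k_p[V_ov V_SD − ½ V_SD²] and I_D = (V_DD − V_SD)/R_D. Equating: 19.8 V_SD² − 45.71 V_SD + 12 = 0, giving V_SD = 0.302 V (the root below V_ov).
I_D = (12 − 0.302) / 6.14 = 1.91 mA.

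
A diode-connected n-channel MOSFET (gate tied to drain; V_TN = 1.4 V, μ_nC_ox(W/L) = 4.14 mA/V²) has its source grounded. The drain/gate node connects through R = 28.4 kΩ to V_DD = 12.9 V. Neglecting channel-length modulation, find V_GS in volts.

V_GS = 1.83 V

With gate tied to drain, V_GS = V_DS ≥ V_GS − V_TN, so the device is in saturation.
KCL at the drain: ½ k_n (V_GS − V_TN)² = (V_DD − V_GS)/R.
Let x = V_GS − 1.4. Then 58.8 x² + x − 11.5 = 0, giving x = 0.434 V (positive root), so V_GS = 1.83 V.
I_D = (V_DD − V_GS)/R = (12.9 − 1.83) / 28.4 = 0.39 mA.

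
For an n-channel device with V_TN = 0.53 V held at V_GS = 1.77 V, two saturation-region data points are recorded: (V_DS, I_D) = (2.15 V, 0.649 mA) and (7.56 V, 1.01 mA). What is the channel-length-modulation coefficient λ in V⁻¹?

With V_GS fixed, I_D ∝ (1 + λ V_DS) in saturation, so I_D2/I_D1 = (1 + λ V_DS2)/(1 + λ V_DS1).
1.01/0.649 = 1.556 = (1 + 7.56 λ)/(1 + 2.15 λ).
Solving: λ (I_D1 V_DS2 − I_D2 V_DS1) = I_D2 − I_D1, so λ = (1.01 − 0.649) / (0.649 × 7.56 − 1.01 × 2.15) = 0.361 / 2.73 = 0.132 V⁻¹.

λ = 0.132 V⁻¹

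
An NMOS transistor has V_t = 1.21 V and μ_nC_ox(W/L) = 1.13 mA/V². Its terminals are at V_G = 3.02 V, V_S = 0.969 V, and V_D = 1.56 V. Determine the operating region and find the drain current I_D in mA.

Triode; I_D = 0.364 mA

V_GS = V_G − V_S = 3.02 − 0.969 = 2.05 V; V_DS = V_D − V_S = 1.56 − 0.969 = 0.591 V.
V_ov = V_GS − V_t = 2.05 − 1.21 = 0.841 V.
Since V_DS = 0.591 V < V_ov = 0.841 V, the device is in the triode region.
I_D = k_n [V_ov · V_DS − ½ V_DS²] = 1.13 × [0.841 × 0.591 − 0.5 × 0.591²] = 0.364 mA.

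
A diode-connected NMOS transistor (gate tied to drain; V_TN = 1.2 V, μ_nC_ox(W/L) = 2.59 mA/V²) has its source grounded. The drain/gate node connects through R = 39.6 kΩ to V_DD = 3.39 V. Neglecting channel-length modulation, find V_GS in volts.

V_GS = 1.40 V

With gate tied to drain, V_GS = V_DS ≥ V_GS − V_TN, so the device is in saturation.
KCL at the drain: ½ k_n (V_GS − V_TN)² = (V_DD − V_GS)/R.
Let x = V_GS − 1.2. Then 51.3 x² + x − 2.19 = 0, giving x = 0.197 V (positive root), so V_GS = 1.4 V.
I_D = (V_DD − V_GS)/R = (3.39 − 1.4) / 39.6 = 0.0503 mA.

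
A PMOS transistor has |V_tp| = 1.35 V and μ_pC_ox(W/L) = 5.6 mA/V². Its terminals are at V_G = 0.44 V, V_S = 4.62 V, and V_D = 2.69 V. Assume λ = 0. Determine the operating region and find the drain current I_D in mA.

Triode; I_D = 20.2 mA

V_SG = V_S − V_G = 4.62 − 0.44 = 4.18 V; V_SD = V_S − V_D = 4.62 − 2.69 = 1.93 V.
V_ov = V_SG − |V_tp| = 4.18 − 1.35 = 2.83 V.
Since V_SD = 1.93 V < V_ov = 2.83 V, the device is in the triode region.
I_D = k_p [V_ov · V_SD − ½ V_SD²] = 5.6 × [2.83 × 1.93 − 0.5 × 1.93²] = 20.2 mA.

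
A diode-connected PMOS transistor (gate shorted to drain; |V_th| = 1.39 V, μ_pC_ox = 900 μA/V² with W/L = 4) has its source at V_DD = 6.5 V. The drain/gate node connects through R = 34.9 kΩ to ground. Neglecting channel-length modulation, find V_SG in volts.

With gate tied to drain, V_SG = V_SD ≥ V_SG − |V_th|, so the device is in saturation.
k_p = μ_pC_ox · (W/L) = 3.6 mA/V².
KCL at the drain: ½ k_p (V_SG − |V_th|)² = (V_DD − V_SG)/R.
Let x = V_SG − 1.39. Then 62.8 x² + x − 5.11 = 0, giving x = 0.277 V (positive root), so V_SG = 1.67 V.
I_D = (V_DD − V_SG)/R = (6.5 − 1.67) / 34.9 = 0.138 mA.

V_SG = 1.67 V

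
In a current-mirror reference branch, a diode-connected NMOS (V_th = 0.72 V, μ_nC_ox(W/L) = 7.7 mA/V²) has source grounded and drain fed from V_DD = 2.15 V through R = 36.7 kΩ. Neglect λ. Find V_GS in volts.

V_GS = 0.817 V

With gate tied to drain, V_GS = V_DS ≥ V_GS − V_th, so the device is in saturation.
KCL at the drain: ½ k_n (V_GS − V_th)² = (V_DD − V_GS)/R.
Let x = V_GS − 0.72. Then 141 x² + x − 1.43 = 0, giving x = 0.0971 V (positive root), so V_GS = 0.817 V.
I_D = (V_DD − V_GS)/R = (2.15 − 0.817) / 36.7 = 0.0363 mA.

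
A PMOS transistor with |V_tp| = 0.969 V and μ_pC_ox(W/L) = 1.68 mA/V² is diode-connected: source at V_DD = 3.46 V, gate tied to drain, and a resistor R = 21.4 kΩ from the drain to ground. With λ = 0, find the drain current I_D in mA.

I_D = 0.100 mA

With gate tied to drain, V_SG = V_SD ≥ V_SG − |V_tp|, so the device is in saturation.
KCL at the drain: ½ k_p (V_SG − |V_tp|)² = (V_DD − V_SG)/R.
Let x = V_SG − 0.969. Then 18 x² + x − 2.491 = 0, giving x = 0.345 V (positive root), so V_SG = 1.31 V.
I_D = (V_DD − V_SG)/R = (3.46 − 1.31) / 21.4 = 0.1 mA.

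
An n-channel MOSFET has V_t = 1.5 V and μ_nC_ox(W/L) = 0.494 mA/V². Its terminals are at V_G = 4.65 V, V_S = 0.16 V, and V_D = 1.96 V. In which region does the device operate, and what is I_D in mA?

V_GS = V_G − V_S = 4.65 − 0.16 = 4.49 V; V_DS = V_D − V_S = 1.96 − 0.16 = 1.8 V.
V_ov = V_GS − V_t = 4.49 − 1.5 = 2.99 V.
Since V_DS = 1.8 V < V_ov = 2.99 V, the device is in the triode region.
I_D = k_n [V_ov · V_DS − ½ V_DS²] = 0.494 × [2.99 × 1.8 − 0.5 × 1.8²] = 1.86 mA.

Triode; I_D = 1.86 mA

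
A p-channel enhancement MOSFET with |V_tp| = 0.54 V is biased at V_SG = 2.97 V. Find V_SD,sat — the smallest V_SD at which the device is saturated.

V_SD,sat = 2.43 V

The boundary between triode and saturation is V_SD = V_SG − |V_tp| = V_ov.
V_ov = 2.97 − 0.54 = 2.43 V.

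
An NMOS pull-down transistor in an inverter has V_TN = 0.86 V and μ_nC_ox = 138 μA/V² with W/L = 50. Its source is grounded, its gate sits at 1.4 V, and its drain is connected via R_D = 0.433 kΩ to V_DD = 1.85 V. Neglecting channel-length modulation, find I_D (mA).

V_GS = V_G = 1.4 V, so V_ov = 1.4 − 0.86 = 0.54 V.
k_n = μ_nC_ox · (W/L) = 6.9 mA/V².
Assume saturation: I_D = ½ k_n V_ov² = 0.5 × 6.9 × 0.54² = 1.01 mA, giving V_DS = V_DD − I_D R_D = 1.85 − 1.01 × 0.433 = 1.41 V.
V_DS = 1.41 V ≥ V_ov = 0.54 V, confirming saturation.

I_D = 1.01 mA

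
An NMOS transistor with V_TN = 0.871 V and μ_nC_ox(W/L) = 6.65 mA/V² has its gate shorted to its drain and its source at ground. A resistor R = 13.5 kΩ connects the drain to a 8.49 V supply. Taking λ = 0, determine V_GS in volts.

With gate tied to drain, V_GS = V_DS ≥ V_GS − V_TN, so the device is in saturation.
KCL at the drain: ½ k_n (V_GS − V_TN)² = (V_DD − V_GS)/R.
Let x = V_GS − 0.871. Then 44.9 x² + x − 7.619 = 0, giving x = 0.401 V (positive root), so V_GS = 1.27 V.
I_D = (V_DD − V_GS)/R = (8.49 − 1.27) / 13.5 = 0.535 mA.

V_GS = 1.27 V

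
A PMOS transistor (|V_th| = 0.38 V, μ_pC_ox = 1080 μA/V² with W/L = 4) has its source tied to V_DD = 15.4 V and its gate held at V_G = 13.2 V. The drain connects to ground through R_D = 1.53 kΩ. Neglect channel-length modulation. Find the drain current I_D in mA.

V_SG = V_DD − V_G = 15.4 − 13.2 = 2.2 V, so V_ov = 2.2 − 0.38 = 1.82 V.
k_p = μ_pC_ox · (W/L) = 4.32 mA/V².
Assume saturation: I_D = ½ k_p V_ov² = 0.5 × 4.32 × 1.82² = 7.15 mA, giving V_SD = V_DD − I_D R_D = 15.4 − 7.15 × 1.53 = 4.45 V.
V_SD = 4.45 V ≥ V_ov = 1.82 V, confirming saturation.

I_D = 7.15 mA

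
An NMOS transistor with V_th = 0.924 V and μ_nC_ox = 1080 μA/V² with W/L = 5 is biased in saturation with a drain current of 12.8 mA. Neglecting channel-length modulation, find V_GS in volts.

V_GS = 3.10 V

k_n = μ_nC_ox · (W/L) = 5.4 mA/V².
In saturation I_D = ½ k_n (V_GS − V_th)², so V_GS − V_th = √(2 I_D / k_n) = √(2 × 12.8 / 5.4) = 2.18 V.
V_GS = 0.924 + 2.18 = 3.1 V.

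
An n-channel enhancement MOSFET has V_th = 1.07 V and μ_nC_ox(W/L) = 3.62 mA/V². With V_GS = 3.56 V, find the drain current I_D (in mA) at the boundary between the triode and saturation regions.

I_D = 11.2 mA

At the boundary V_DS = V_ov = V_GS − V_th = 3.56 − 1.07 = 2.49 V.
I_D = ½ k_n V_ov² = 0.5 × 3.62 × 2.49² = 11.2 mA.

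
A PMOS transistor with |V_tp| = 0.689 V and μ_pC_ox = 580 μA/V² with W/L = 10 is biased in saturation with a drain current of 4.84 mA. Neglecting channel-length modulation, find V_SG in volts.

k_p = μ_pC_ox · (W/L) = 5.8 mA/V².
In saturation I_D = ½ k_p (V_SG − |V_tp|)², so V_SG − |V_tp| = √(2 I_D / k_p) = √(2 × 4.84 / 5.8) = 1.29 V.
V_SG = 0.689 + 1.29 = 1.98 V.

V_SG = 1.98 V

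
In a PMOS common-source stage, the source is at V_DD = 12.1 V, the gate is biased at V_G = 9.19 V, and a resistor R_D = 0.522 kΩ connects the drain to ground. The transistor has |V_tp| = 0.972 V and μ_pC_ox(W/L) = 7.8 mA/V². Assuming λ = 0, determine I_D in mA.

V_SG = V_DD − V_G = 12.1 − 9.19 = 2.91 V, so V_ov = 2.91 − 0.972 = 1.94 V.
Assume saturation: I_D = ½ k_p V_ov² = 0.5 × 7.8 × 1.94² = 14.6 mA, giving V_SD = V_DD − I_D R_D = 12.1 − 14.6 × 0.522 = 4.45 V.
V_SD = 4.45 V ≥ V_ov = 1.94 V, confirming saturation.

I_D = 14.6 mA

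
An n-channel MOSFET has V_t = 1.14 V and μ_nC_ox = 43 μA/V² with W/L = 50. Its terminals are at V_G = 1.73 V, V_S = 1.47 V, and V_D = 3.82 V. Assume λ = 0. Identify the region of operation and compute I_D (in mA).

V_GS = V_G − V_S = 1.73 − 1.47 = 0.26 V; V_DS = V_D − V_S = 3.82 − 1.47 = 2.35 V.
V_GS = 0.26 V < V_t = 1.14 V, so the transistor is in cutoff.

Cutoff; I_D = 0 mA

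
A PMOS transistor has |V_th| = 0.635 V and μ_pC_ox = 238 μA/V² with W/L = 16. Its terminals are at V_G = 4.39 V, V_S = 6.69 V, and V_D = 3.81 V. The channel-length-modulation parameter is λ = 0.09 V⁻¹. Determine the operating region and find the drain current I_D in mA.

V_SG = V_S − V_G = 6.69 − 4.39 = 2.3 V; V_SD = V_S − V_D = 6.69 − 3.81 = 2.88 V.
k_p = μ_pC_ox · (W/L) = 3.808 mA/V².
V_ov = V_SG − |V_th| = 2.3 − 0.635 = 1.67 V.
Since V_SD = 2.88 V ≥ V_ov = 1.67 V, the device is in saturation.
I_D = ½ k_p V_ov² (1 + λ V_SD) = 0.5 × 3.808 × 1.67² × (1 + 0.09 × 2.88) = 6.65 mA.

Saturation; I_D = 6.65 mA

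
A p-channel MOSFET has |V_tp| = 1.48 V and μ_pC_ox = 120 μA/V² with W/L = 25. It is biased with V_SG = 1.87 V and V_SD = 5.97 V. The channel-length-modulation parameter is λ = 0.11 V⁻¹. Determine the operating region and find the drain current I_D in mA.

Saturation; I_D = 0.378 mA

k_p = μ_pC_ox · (W/L) = 3 mA/V².
V_ov = V_SG − |V_tp| = 1.87 − 1.48 = 0.39 V.
Since V_SD = 5.97 V ≥ V_ov = 0.39 V, the device is in saturation.
I_D = ½ k_p V_ov² (1 + λ V_SD) = 0.5 × 3 × 0.39² × (1 + 0.11 × 5.97) = 0.378 mA.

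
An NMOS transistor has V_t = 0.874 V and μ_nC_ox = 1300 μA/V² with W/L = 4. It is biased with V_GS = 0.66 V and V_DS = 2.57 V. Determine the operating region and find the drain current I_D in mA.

V_GS = 0.66 V < V_t = 0.874 V, so the transistor is in cutoff.

Cutoff; I_D = 0 mA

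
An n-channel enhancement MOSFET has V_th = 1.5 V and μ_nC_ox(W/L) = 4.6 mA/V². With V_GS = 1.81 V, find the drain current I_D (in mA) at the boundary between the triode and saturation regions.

At the boundary V_DS = V_ov = V_GS − V_th = 1.81 − 1.5 = 0.31 V.
I_D = ½ k_n V_ov² = 0.5 × 4.6 × 0.31² = 0.221 mA.

I_D = 0.221 mA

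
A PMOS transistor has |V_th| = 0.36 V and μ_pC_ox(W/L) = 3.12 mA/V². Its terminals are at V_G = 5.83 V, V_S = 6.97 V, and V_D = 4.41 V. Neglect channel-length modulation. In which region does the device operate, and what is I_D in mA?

Saturation; I_D = 0.949 mA

V_SG = V_S − V_G = 6.97 − 5.83 = 1.14 V; V_SD = V_S − V_D = 6.97 − 4.41 = 2.56 V.
V_ov = V_SG − |V_th| = 1.14 − 0.36 = 0.78 V.
Since V_SD = 2.56 V ≥ V_ov = 0.78 V, the device is in saturation.
I_D = ½ k_p V_ov² = 0.5 × 3.12 × 0.78² = 0.949 mA.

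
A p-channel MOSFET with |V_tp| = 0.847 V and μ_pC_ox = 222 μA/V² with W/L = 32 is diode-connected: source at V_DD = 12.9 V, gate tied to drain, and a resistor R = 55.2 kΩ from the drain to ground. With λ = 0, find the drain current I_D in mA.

With gate tied to drain, V_SG = V_SD ≥ V_SG − |V_tp|, so the device is in saturation.
k_p = μ_pC_ox · (W/L) = 7.104 mA/V².
KCL at the drain: ½ k_p (V_SG − |V_tp|)² = (V_DD − V_SG)/R.
Let x = V_SG − 0.847. Then 196 x² + x − 12.05 = 0, giving x = 0.245 V (positive root), so V_SG = 1.09 V.
I_D = (V_DD − V_SG)/R = (12.9 − 1.09) / 55.2 = 0.214 mA.

I_D = 0.214 mA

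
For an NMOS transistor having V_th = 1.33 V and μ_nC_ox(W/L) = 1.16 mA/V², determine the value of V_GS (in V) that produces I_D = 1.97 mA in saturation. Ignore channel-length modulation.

V_GS = 3.17 V

In saturation I_D = ½ k_n (V_GS − V_th)², so V_GS − V_th = √(2 I_D / k_n) = √(2 × 1.97 / 1.16) = 1.84 V.
V_GS = 1.33 + 1.84 = 3.17 V.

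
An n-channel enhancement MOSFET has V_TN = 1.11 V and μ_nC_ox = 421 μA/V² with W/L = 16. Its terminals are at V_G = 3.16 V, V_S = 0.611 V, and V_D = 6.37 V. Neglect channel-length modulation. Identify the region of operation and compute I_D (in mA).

Saturation; I_D = 6.97 mA

V_GS = V_G − V_S = 3.16 − 0.611 = 2.55 V; V_DS = V_D − V_S = 6.37 − 0.611 = 5.76 V.
k_n = μ_nC_ox · (W/L) = 6.736 mA/V².
V_ov = V_GS − V_TN = 2.55 − 1.11 = 1.44 V.
Since V_DS = 5.76 V ≥ V_ov = 1.44 V, the device is in saturation.
I_D = ½ k_n V_ov² = 0.5 × 6.736 × 1.44² = 6.97 mA.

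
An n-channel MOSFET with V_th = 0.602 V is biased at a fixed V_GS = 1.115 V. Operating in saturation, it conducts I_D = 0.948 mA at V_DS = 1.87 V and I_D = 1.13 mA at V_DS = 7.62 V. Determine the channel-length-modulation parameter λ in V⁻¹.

λ = 0.0356 V⁻¹

With V_GS fixed, I_D ∝ (1 + λ V_DS) in saturation, so I_D2/I_D1 = (1 + λ V_DS2)/(1 + λ V_DS1).
1.13/0.948 = 1.192 = (1 + 7.62 λ)/(1 + 1.87 λ).
Solving: λ (I_D1 V_DS2 − I_D2 V_DS1) = I_D2 − I_D1, so λ = (1.13 − 0.948) / (0.948 × 7.62 − 1.13 × 1.87) = 0.182 / 5.11 = 0.0356 V⁻¹.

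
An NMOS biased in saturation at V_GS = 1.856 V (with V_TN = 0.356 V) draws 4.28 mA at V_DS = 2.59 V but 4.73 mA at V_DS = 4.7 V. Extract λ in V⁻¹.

λ = 0.0572 V⁻¹

With V_GS fixed, I_D ∝ (1 + λ V_DS) in saturation, so I_D2/I_D1 = (1 + λ V_DS2)/(1 + λ V_DS1).
4.73/4.28 = 1.105 = (1 + 4.7 λ)/(1 + 2.59 λ).
Solving: λ (I_D1 V_DS2 − I_D2 V_DS1) = I_D2 − I_D1, so λ = (4.73 − 4.28) / (4.28 × 4.7 − 4.73 × 2.59) = 0.45 / 7.87 = 0.0572 V⁻¹.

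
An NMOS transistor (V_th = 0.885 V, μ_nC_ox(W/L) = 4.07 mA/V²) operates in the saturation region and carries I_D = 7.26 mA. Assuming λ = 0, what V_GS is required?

V_GS = 2.77 V

In saturation I_D = ½ k_n (V_GS − V_th)², so V_GS − V_th = √(2 I_D / k_n) = √(2 × 7.26 / 4.07) = 1.89 V.
V_GS = 0.885 + 1.89 = 2.77 V.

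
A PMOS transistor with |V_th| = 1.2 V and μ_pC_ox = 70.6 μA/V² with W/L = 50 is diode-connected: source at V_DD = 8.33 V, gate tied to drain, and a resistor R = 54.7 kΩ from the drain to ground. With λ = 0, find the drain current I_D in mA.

With gate tied to drain, V_SG = V_SD ≥ V_SG − |V_th|, so the device is in saturation.
k_p = μ_pC_ox · (W/L) = 3.53 mA/V².
KCL at the drain: ½ k_p (V_SG − |V_th|)² = (V_DD − V_SG)/R.
Let x = V_SG − 1.2. Then 96.5 x² + x − 7.13 = 0, giving x = 0.267 V (positive root), so V_SG = 1.47 V.
I_D = (V_DD − V_SG)/R = (8.33 − 1.47) / 54.7 = 0.125 mA.

I_D = 0.125 mA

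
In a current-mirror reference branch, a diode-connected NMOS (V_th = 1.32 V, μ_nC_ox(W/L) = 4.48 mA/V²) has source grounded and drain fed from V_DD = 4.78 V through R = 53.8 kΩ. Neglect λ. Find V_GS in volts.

With gate tied to drain, V_GS = V_DS ≥ V_GS − V_th, so the device is in saturation.
KCL at the drain: ½ k_n (V_GS − V_th)² = (V_DD − V_GS)/R.
Let x = V_GS − 1.32. Then 121 x² + x − 3.46 = 0, giving x = 0.165 V (positive root), so V_GS = 1.49 V.
I_D = (V_DD − V_GS)/R = (4.78 − 1.49) / 53.8 = 0.0612 mA.

V_GS = 1.49 V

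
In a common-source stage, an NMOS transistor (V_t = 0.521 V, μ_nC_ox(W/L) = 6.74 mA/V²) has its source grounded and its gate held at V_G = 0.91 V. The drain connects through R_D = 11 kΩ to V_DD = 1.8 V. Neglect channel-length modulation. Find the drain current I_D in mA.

I_D = 0.158 mA

V_GS = V_G = 0.91 V, so V_ov = 0.91 − 0.521 = 0.389 V.
Assume saturation: I_D = ½ k_n V_ov² = 0.5 × 6.74 × 0.389² = 0.51 mA, giving V_DS = V_DD − I_D R_D = 1.8 − 0.51 × 11 = -3.81 V.
But -3.81 V < V_ov = 0.389 V, so the device is actually in triode.
In triode I_D = k_n[V_ov V_DS − ½ V_DS²] and I_D = (V_DD − V_DS)/R_D. Equating: 37.1 V_DS² − 29.84 V_DS + 1.8 = 0, giving V_DS = 0.0657 V (the root below V_ov).
I_D = (1.8 − 0.0657) / 11 = 0.158 mA.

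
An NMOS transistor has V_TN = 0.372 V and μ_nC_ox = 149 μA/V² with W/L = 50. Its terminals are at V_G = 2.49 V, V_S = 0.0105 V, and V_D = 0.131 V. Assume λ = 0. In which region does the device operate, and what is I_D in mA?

V_GS = V_G − V_S = 2.49 − 0.0105 = 2.48 V; V_DS = V_D − V_S = 0.131 − 0.0105 = 0.121 V.
k_n = μ_nC_ox · (W/L) = 7.45 mA/V².
V_ov = V_GS − V_TN = 2.48 − 0.372 = 2.11 V.
Since V_DS = 0.121 V < V_ov = 2.11 V, the device is in the triode region.
I_D = k_n [V_ov · V_DS − ½ V_DS²] = 7.45 × [2.11 × 0.121 − 0.5 × 0.121²] = 1.84 mA.

Triode; I_D = 1.84 mA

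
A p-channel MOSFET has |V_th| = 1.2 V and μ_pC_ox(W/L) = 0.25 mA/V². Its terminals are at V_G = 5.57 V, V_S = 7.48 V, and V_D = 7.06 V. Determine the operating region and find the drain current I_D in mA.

V_SG = V_S − V_G = 7.48 − 5.57 = 1.91 V; V_SD = V_S − V_D = 7.48 − 7.06 = 0.42 V.
V_ov = V_SG − |V_th| = 1.91 − 1.2 = 0.71 V.
Since V_SD = 0.42 V < V_ov = 0.71 V, the device is in the triode region.
I_D = k_p [V_ov · V_SD − ½ V_SD²] = 0.25 × [0.71 × 0.42 − 0.5 × 0.42²] = 0.0525 mA.

Triode; I_D = 0.0525 mA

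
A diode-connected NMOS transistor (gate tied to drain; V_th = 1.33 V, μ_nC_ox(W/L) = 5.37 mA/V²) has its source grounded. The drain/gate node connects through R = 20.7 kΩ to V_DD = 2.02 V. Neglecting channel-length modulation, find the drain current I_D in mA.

I_D = 0.0284 mA

With gate tied to drain, V_GS = V_DS ≥ V_GS − V_th, so the device is in saturation.
KCL at the drain: ½ k_n (V_GS − V_th)² = (V_DD − V_GS)/R.
Let x = V_GS − 1.33. Then 55.6 x² + x − 0.69 = 0, giving x = 0.103 V (positive root), so V_GS = 1.43 V.
I_D = (V_DD − V_GS)/R = (2.02 − 1.43) / 20.7 = 0.0284 mA.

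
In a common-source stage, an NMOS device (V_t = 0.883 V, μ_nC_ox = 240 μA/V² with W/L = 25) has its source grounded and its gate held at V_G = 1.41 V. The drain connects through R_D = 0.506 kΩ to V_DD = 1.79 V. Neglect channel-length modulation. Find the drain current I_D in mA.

V_GS = V_G = 1.41 V, so V_ov = 1.41 − 0.883 = 0.527 V.
k_n = μ_nC_ox · (W/L) = 6 mA/V².
Assume saturation: I_D = ½ k_n V_ov² = 0.5 × 6 × 0.527² = 0.833 mA, giving V_DS = V_DD − I_D R_D = 1.79 − 0.833 × 0.506 = 1.37 V.
V_DS = 1.37 V ≥ V_ov = 0.527 V, confirming saturation.

I_D = 0.833 mA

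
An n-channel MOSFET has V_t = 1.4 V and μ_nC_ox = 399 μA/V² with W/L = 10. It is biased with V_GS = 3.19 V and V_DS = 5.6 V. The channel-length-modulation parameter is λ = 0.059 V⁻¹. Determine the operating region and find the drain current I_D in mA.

k_n = μ_nC_ox · (W/L) = 3.99 mA/V².
V_ov = V_GS − V_t = 3.19 − 1.4 = 1.79 V.
Since V_DS = 5.6 V ≥ V_ov = 1.79 V, the device is in saturation.
I_D = ½ k_n V_ov² (1 + λ V_DS) = 0.5 × 3.99 × 1.79² × (1 + 0.059 × 5.6) = 8.5 mA.

Saturation; I_D = 8.50 mA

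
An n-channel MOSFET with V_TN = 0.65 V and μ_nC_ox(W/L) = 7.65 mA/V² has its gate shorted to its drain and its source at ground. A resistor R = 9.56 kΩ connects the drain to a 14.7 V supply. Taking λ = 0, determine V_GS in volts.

With gate tied to drain, V_GS = V_DS ≥ V_GS − V_TN, so the device is in saturation.
KCL at the drain: ½ k_n (V_GS − V_TN)² = (V_DD − V_GS)/R.
Let x = V_GS − 0.65. Then 36.6 x² + x − 14.05 = 0, giving x = 0.606 V (positive root), so V_GS = 1.26 V.
I_D = (V_DD − V_GS)/R = (14.7 − 1.26) / 9.56 = 1.41 mA.

V_GS = 1.26 V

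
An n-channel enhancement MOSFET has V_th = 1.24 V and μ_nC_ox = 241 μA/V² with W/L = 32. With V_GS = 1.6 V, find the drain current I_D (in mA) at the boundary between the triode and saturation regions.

At the boundary V_DS = V_ov = V_GS − V_th = 1.6 − 1.24 = 0.36 V.
k_n = μ_nC_ox · (W/L) = 7.712 mA/V².
I_D = ½ k_n V_ov² = 0.5 × 7.712 × 0.36² = 0.5 mA.

I_D = 0.500 mA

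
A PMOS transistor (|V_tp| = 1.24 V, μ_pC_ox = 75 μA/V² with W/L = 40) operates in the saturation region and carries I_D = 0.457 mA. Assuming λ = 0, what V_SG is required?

V_SG = 1.79 V

k_p = μ_pC_ox · (W/L) = 3 mA/V².
In saturation I_D = ½ k_p (V_SG − |V_tp|)², so V_SG − |V_tp| = √(2 I_D / k_p) = √(2 × 0.457 / 3) = 0.552 V.
V_SG = 1.24 + 0.552 = 1.79 V.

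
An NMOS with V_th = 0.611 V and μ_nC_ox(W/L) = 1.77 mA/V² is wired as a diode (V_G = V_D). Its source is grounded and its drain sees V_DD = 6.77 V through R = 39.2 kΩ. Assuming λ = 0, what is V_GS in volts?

With gate tied to drain, V_GS = V_DS ≥ V_GS − V_th, so the device is in saturation.
KCL at the drain: ½ k_n (V_GS − V_th)² = (V_DD − V_GS)/R.
Let x = V_GS − 0.611. Then 34.7 x² + x − 6.159 = 0, giving x = 0.407 V (positive root), so V_GS = 1.02 V.
I_D = (V_DD − V_GS)/R = (6.77 − 1.02) / 39.2 = 0.147 mA.

V_GS = 1.02 V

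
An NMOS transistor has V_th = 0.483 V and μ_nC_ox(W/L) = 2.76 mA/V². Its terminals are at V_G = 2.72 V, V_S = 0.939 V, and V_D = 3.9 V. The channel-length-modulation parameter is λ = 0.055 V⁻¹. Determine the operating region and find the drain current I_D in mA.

Saturation; I_D = 2.70 mA

V_GS = V_G − V_S = 2.72 − 0.939 = 1.78 V; V_DS = V_D − V_S = 3.9 − 0.939 = 2.96 V.
V_ov = V_GS − V_th = 1.78 − 0.483 = 1.3 V.
Since V_DS = 2.96 V ≥ V_ov = 1.3 V, the device is in saturation.
I_D = ½ k_n V_ov² (1 + λ V_DS) = 0.5 × 2.76 × 1.3² × (1 + 0.055 × 2.96) = 2.7 mA.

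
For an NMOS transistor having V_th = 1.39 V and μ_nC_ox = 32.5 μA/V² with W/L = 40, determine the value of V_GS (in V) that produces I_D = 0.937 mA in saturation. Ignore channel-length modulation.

k_n = μ_nC_ox · (W/L) = 1.3 mA/V².
In saturation I_D = ½ k_n (V_GS − V_th)², so V_GS − V_th = √(2 I_D / k_n) = √(2 × 0.937 / 1.3) = 1.2 V.
V_GS = 1.39 + 1.2 = 2.59 V.

V_GS = 2.59 V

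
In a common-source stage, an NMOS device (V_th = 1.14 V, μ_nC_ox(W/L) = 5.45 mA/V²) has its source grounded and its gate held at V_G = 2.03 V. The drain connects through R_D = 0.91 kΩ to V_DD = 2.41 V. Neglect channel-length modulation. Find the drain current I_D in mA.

V_GS = V_G = 2.03 V, so V_ov = 2.03 − 1.14 = 0.89 V.
Assume saturation: I_D = ½ k_n V_ov² = 0.5 × 5.45 × 0.89² = 2.16 mA, giving V_DS = V_DD − I_D R_D = 2.41 − 2.16 × 0.91 = 0.446 V.
But 0.446 V < V_ov = 0.89 V, so the device is actually in triode.
In triode I_D = k_n[V_ov V_DS − ½ V_DS²] and I_D = (V_DD − V_DS)/R_D. Equating: 2.48 V_DS² − 5.414 V_DS + 2.41 = 0, giving V_DS = 0.623 V (the root below V_ov).
I_D = (2.41 − 0.623) / 0.91 = 1.96 mA.

I_D = 1.96 mA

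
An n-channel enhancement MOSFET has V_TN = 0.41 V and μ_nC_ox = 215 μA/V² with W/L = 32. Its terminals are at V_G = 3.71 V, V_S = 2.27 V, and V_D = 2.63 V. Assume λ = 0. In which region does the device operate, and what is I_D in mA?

V_GS = V_G − V_S = 3.71 − 2.27 = 1.44 V; V_DS = V_D − V_S = 2.63 − 2.27 = 0.36 V.
k_n = μ_nC_ox · (W/L) = 6.88 mA/V².
V_ov = V_GS − V_TN = 1.44 − 0.41 = 1.03 V.
Since V_DS = 0.36 V < V_ov = 1.03 V, the device is in the triode region.
I_D = k_n [V_ov · V_DS − ½ V_DS²] = 6.88 × [1.03 × 0.36 − 0.5 × 0.36²] = 2.11 mA.

Triode; I_D = 2.11 mA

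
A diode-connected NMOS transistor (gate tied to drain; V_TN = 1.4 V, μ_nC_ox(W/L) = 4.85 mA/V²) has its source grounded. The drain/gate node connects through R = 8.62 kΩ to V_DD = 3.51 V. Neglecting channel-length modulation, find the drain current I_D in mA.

I_D = 0.211 mA

With gate tied to drain, V_GS = V_DS ≥ V_GS − V_TN, so the device is in saturation.
KCL at the drain: ½ k_n (V_GS − V_TN)² = (V_DD − V_GS)/R.
Let x = V_GS − 1.4. Then 20.9 x² + x − 2.11 = 0, giving x = 0.295 V (positive root), so V_GS = 1.69 V.
I_D = (V_DD − V_GS)/R = (3.51 − 1.69) / 8.62 = 0.211 mA.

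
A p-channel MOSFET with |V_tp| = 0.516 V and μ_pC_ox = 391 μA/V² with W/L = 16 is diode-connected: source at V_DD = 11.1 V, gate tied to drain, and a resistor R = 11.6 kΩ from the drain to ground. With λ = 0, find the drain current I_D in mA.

With gate tied to drain, V_SG = V_SD ≥ V_SG − |V_tp|, so the device is in saturation.
k_p = μ_pC_ox · (W/L) = 6.256 mA/V².
KCL at the drain: ½ k_p (V_SG − |V_tp|)² = (V_DD − V_SG)/R.
Let x = V_SG − 0.516. Then 36.3 x² + x − 10.58 = 0, giving x = 0.526 V (positive root), so V_SG = 1.04 V.
I_D = (V_DD − V_SG)/R = (11.1 − 1.04) / 11.6 = 0.867 mA.

I_D = 0.867 mA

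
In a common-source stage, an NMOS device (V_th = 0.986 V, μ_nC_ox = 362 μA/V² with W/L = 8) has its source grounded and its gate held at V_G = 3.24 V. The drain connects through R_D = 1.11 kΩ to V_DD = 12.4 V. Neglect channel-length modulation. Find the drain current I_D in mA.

I_D = 7.36 mA

V_GS = V_G = 3.24 V, so V_ov = 3.24 − 0.986 = 2.25 V.
k_n = μ_nC_ox · (W/L) = 2.896 mA/V².
Assume saturation: I_D = ½ k_n V_ov² = 0.5 × 2.896 × 2.25² = 7.36 mA, giving V_DS = V_DD − I_D R_D = 12.4 − 7.36 × 1.11 = 4.23 V.
V_DS = 4.23 V ≥ V_ov = 2.25 V, confirming saturation.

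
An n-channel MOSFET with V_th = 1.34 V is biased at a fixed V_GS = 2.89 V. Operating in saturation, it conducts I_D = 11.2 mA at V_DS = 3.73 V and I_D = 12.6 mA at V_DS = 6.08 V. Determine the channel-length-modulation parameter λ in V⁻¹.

λ = 0.0664 V⁻¹

With V_GS fixed, I_D ∝ (1 + λ V_DS) in saturation, so I_D2/I_D1 = (1 + λ V_DS2)/(1 + λ V_DS1).
12.6/11.2 = 1.125 = (1 + 6.08 λ)/(1 + 3.73 λ).
Solving: λ (I_D1 V_DS2 − I_D2 V_DS1) = I_D2 − I_D1, so λ = (12.6 − 11.2) / (11.2 × 6.08 − 12.6 × 3.73) = 1.4 / 21.1 = 0.0664 V⁻¹.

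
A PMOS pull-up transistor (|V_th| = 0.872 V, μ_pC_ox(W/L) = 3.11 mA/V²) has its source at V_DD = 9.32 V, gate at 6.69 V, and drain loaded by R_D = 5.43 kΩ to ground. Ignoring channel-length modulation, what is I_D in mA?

V_SG = V_DD − V_G = 9.32 − 6.69 = 2.63 V, so V_ov = 2.63 − 0.872 = 1.76 V.
Assume saturation: I_D = ½ k_p V_ov² = 0.5 × 3.11 × 1.76² = 4.81 mA, giving V_SD = V_DD − I_D R_D = 9.32 − 4.81 × 5.43 = -16.8 V.
But -16.8 V < V_ov = 1.76 V, so the device is actually in triode.
In triode I_D = k_p[V_ov V_SD − ½ V_SD²] and I_D = (V_DD − V_SD)/R_D. Equating: 8.44 V_SD² − 30.69 V_SD + 9.32 = 0, giving V_SD = 0.334 V (the root below V_ov).
I_D = (9.32 − 0.334) / 5.43 = 1.65 mA.

I_D = 1.65 mA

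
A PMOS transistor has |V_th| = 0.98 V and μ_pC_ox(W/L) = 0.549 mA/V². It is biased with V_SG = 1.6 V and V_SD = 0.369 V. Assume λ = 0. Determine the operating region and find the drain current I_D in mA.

V_ov = V_SG − |V_th| = 1.6 − 0.98 = 0.62 V.
Since V_SD = 0.369 V < V_ov = 0.62 V, the device is in the triode region.
I_D = k_p [V_ov · V_SD − ½ V_SD²] = 0.549 × [0.62 × 0.369 − 0.5 × 0.369²] = 0.0882 mA.

Triode; I_D = 0.0882 mA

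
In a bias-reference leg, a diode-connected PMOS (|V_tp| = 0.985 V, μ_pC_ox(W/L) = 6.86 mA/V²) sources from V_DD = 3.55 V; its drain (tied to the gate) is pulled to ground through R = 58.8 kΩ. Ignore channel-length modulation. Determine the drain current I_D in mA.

I_D = 0.0417 mA

With gate tied to drain, V_SG = V_SD ≥ V_SG − |V_tp|, so the device is in saturation.
KCL at the drain: ½ k_p (V_SG − |V_tp|)² = (V_DD − V_SG)/R.
Let x = V_SG − 0.985. Then 202 x² + x − 2.565 = 0, giving x = 0.11 V (positive root), so V_SG = 1.1 V.
I_D = (V_DD − V_SG)/R = (3.55 − 1.1) / 58.8 = 0.0417 mA.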